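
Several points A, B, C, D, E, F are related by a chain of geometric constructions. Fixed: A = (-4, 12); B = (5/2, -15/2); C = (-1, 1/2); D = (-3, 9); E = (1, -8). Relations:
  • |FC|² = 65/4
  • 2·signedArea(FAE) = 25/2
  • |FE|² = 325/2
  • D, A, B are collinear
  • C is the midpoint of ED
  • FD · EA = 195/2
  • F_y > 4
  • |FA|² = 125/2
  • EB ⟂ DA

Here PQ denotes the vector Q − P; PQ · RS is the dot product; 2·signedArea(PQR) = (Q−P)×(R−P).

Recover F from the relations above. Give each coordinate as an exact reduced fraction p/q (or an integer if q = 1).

F = (-3/2, 9/2)

1. F_x = -3/2  [FD · EA = 195/2 ∩ 2·signedArea(FAE) = 25/2]
2. F_y = 9/2  [FD · EA = 195/2 ∩ 2·signedArea(FAE) = 25/2]
   → F = (-3/2, 9/2)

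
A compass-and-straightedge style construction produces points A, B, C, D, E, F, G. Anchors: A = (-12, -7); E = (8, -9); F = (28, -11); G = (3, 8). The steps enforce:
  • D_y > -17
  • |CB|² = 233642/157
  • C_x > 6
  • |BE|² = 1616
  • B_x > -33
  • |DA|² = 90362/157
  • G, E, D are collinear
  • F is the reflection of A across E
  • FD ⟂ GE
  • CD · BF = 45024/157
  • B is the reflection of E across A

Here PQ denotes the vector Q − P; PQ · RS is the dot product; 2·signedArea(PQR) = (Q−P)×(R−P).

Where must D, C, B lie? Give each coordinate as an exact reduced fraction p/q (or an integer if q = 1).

1. D_x = 1591/157  [G, E, D are collinear ∩ FD ⟂ GE]
2. D_y = -2552/157  [G, E, D are collinear ∩ FD ⟂ GE]
   → D = (1591/157, -2552/157)
3. B_x = -32  [B is the reflection of E across A]
4. B_y = -5  [B is the reflection of E across A]
   → B = (-32, -5)
5. C_x = 1031/157  [line -60·x + 6·y + 65748/157 = 0 ∩ |CB|² = 233642/157]
6. C_y = -648/157  [line -60·x + 6·y + 65748/157 = 0 ∩ |CB|² = 233642/157]
   → C = (1031/157, -648/157)

B = (-32, -5)
C = (1031/157, -648/157)
D = (1591/157, -2552/157)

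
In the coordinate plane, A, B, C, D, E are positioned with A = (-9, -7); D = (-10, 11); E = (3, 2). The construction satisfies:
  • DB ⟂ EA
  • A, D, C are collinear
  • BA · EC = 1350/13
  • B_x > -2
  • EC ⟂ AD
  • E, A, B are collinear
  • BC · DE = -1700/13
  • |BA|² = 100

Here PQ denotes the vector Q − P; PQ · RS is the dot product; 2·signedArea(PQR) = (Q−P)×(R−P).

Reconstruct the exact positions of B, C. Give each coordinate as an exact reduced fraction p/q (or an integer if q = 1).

1. B_x = -1  [E, A, B are collinear ∩ DB ⟂ EA]
2. B_y = -1  [E, A, B are collinear ∩ DB ⟂ EA]
   → B = (-1, -1)
3. C_x = -123/13  [A, D, C are collinear ∩ EC ⟂ AD]
4. C_y = 17/13  [A, D, C are collinear ∩ EC ⟂ AD]
   → C = (-123/13, 17/13)

B = (-1, -1)
C = (-123/13, 17/13)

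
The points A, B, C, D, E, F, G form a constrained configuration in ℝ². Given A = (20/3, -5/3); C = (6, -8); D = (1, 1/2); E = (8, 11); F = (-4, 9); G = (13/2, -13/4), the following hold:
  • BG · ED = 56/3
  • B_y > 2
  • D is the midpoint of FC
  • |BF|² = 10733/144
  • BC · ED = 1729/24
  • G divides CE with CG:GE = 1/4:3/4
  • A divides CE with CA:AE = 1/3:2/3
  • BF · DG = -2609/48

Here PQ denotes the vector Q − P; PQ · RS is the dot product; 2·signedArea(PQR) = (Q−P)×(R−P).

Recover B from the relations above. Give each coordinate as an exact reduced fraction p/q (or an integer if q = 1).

1. B_x = 7/6  [BF · DG = -2609/48 ∩ BC · ED = 1729/24]
2. B_y = 25/12  [BF · DG = -2609/48 ∩ BC · ED = 1729/24]
   → B = (7/6, 25/12)

B = (7/6, 25/12)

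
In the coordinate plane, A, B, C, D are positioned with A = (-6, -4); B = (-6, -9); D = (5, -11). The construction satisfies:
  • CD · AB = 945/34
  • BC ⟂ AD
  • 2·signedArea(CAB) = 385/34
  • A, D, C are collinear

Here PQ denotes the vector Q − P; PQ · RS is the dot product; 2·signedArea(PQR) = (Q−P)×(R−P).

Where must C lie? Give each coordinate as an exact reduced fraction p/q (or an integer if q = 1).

C = (-127/34, -185/34)

1. C_x = -127/34  [A, D, C are collinear ∩ BC ⟂ AD]
2. C_y = -185/34  [A, D, C are collinear ∩ BC ⟂ AD]
   → C = (-127/34, -185/34)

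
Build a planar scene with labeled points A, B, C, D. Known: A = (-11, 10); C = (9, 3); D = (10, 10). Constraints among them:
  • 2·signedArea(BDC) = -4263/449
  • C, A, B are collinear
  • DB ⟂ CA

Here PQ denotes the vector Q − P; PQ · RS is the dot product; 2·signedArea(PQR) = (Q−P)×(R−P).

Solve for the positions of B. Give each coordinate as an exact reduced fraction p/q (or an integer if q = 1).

B = (3461/449, 1550/449)

1. B_x = 3461/449  [C, A, B are collinear ∩ DB ⟂ CA]
2. B_y = 1550/449  [C, A, B are collinear ∩ DB ⟂ CA]
   → B = (3461/449, 1550/449)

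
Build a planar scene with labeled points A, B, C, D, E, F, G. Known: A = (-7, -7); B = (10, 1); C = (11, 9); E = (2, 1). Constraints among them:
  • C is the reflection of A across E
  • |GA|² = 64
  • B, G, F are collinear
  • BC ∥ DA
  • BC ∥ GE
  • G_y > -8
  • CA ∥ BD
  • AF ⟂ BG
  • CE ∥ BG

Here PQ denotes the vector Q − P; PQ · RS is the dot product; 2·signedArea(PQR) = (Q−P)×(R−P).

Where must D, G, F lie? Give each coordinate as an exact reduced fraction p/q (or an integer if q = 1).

1. D_x = -8  [BC ∥ DA ∩ CA ∥ BD]
2. D_y = -15  [BC ∥ DA ∩ CA ∥ BD]
   → D = (-8, -15)
3. G_x = 1  [BC ∥ GE ∩ CE ∥ BG]
4. G_y = -7  [BC ∥ GE ∩ CE ∥ BG]
   → G = (1, -7)
5. F_x = -503/145  [B, G, F are collinear ∩ AF ⟂ BG]
6. F_y = -1591/145  [B, G, F are collinear ∩ AF ⟂ BG]
   → F = (-503/145, -1591/145)

D = (-8, -15)
F = (-503/145, -1591/145)
G = (1, -7)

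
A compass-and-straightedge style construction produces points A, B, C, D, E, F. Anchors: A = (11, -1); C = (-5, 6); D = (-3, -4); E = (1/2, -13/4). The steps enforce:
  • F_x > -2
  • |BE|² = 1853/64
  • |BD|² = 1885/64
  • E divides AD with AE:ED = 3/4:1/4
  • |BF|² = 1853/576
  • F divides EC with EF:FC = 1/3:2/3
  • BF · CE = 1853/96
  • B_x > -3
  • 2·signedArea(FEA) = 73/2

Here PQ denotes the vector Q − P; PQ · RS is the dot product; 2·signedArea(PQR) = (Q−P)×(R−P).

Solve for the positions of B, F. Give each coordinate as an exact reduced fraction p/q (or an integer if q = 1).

1. F_x = -4/3  [F divides EC with EF:FC = 1/3:2/3]
2. F_y = -1/6  [F divides EC with EF:FC = 1/3:2/3]
   → F = (-4/3, -1/6)
3. B_x = -9/4  [line -11/2·x + 37/4·y + -803/32 = 0 ∩ |BF|² = 1853/576]
4. B_y = 11/8  [line -11/2·x + 37/4·y + -803/32 = 0 ∩ |BF|² = 1853/576]
   → B = (-9/4, 11/8)

B = (-9/4, 11/8)
F = (-4/3, -1/6)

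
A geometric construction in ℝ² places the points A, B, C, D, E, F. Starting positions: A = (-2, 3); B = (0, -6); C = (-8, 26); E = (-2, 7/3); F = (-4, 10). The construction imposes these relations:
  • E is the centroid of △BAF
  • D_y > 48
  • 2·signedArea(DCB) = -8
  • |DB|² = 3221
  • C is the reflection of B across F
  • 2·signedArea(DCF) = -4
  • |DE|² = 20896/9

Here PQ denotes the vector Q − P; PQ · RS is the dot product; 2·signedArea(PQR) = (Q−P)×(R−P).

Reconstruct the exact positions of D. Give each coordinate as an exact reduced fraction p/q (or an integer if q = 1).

D = (-14, 49)

1. D_x = -14  [line 32·x + 8·y + 56 = 0 ∩ |DB|² = 3221]
2. D_y = 49  [line 32·x + 8·y + 56 = 0 ∩ |DB|² = 3221]
   → D = (-14, 49)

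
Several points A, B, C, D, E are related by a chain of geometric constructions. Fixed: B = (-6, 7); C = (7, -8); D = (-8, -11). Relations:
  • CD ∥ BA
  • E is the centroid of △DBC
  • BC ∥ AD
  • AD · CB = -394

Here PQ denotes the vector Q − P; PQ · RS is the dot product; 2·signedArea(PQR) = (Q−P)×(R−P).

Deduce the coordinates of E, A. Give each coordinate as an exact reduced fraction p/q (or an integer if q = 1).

1. E_x = -7/3  [E is the centroid of △DBC]
2. E_y = -4  [E is the centroid of △DBC]
   → E = (-7/3, -4)
3. A_x = -21  [BC ∥ AD ∩ CD ∥ BA]
4. A_y = 4  [BC ∥ AD ∩ CD ∥ BA]
   → A = (-21, 4)

A = (-21, 4)
E = (-7/3, -4)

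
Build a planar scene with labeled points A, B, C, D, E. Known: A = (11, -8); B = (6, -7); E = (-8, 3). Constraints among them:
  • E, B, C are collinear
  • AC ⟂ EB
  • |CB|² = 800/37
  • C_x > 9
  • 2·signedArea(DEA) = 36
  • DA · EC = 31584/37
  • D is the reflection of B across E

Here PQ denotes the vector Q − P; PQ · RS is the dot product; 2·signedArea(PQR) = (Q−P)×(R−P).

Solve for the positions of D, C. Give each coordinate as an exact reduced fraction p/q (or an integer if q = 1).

C = (362/37, -359/37)
D = (-22, 13)

1. D_x = -22  [D is the reflection of B across E]
2. D_y = 13  [D is the reflection of B across E]
   → D = (-22, 13)
3. C_x = 362/37  [E, B, C are collinear ∩ AC ⟂ EB]
4. C_y = -359/37  [E, B, C are collinear ∩ AC ⟂ EB]
   → C = (362/37, -359/37)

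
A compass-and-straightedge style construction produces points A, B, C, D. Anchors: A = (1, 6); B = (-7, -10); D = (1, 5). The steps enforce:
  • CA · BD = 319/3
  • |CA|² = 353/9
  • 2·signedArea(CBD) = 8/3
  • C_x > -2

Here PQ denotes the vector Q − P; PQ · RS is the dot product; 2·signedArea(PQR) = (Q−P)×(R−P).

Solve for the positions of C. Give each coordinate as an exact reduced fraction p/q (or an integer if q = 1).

1. C_x = -5/3  [2·signedArea(CBD) = 8/3 ∩ CA · BD = 319/3]
2. C_y = 1/3  [2·signedArea(CBD) = 8/3 ∩ CA · BD = 319/3]
   → C = (-5/3, 1/3)

C = (-5/3, 1/3)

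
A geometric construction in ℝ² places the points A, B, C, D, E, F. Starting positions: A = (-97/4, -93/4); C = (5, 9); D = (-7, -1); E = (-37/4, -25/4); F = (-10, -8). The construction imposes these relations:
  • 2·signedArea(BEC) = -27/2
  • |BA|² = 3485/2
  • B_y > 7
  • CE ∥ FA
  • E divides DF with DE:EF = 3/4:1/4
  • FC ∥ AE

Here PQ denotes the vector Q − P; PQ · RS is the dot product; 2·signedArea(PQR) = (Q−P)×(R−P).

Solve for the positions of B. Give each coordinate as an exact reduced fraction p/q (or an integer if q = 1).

1. B_x = 17/4  [line -61/4·x + 57/4·y + -77/2 = 0 ∩ |BA|² = 3485/2]
2. B_y = 29/4  [line -61/4·x + 57/4·y + -77/2 = 0 ∩ |BA|² = 3485/2]
   → B = (17/4, 29/4)

B = (17/4, 29/4)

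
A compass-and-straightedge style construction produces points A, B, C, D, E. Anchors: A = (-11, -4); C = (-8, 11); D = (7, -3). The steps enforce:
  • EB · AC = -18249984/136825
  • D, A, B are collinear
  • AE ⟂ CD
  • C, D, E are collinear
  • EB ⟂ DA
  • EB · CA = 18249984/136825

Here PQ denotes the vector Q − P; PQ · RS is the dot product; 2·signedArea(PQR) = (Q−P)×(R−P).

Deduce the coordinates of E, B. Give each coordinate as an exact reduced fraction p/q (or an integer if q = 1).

B = (-221873/136825, -476011/136825)
E = (-893/421, 2321/421)

1. E_x = -893/421  [C, D, E are collinear ∩ AE ⟂ CD]
2. E_y = 2321/421  [C, D, E are collinear ∩ AE ⟂ CD]
   → E = (-893/421, 2321/421)
3. B_x = -221873/136825  [D, A, B are collinear ∩ EB ⟂ DA]
4. B_y = -476011/136825  [D, A, B are collinear ∩ EB ⟂ DA]
   → B = (-221873/136825, -476011/136825)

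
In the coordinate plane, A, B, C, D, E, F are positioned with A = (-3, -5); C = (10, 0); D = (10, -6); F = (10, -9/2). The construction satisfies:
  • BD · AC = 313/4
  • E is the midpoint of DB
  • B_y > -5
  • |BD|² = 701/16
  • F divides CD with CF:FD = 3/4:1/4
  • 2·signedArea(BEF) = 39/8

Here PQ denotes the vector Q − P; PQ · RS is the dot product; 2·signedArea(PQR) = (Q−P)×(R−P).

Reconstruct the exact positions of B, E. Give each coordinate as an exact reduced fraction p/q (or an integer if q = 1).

B = (7/2, -19/4)
E = (27/4, -43/8)

1. B_x = 7/2  [line -13·x + -5·y + 87/4 = 0 ∩ |BD|² = 701/16]
2. B_y = -19/4  [line -13·x + -5·y + 87/4 = 0 ∩ |BD|² = 701/16]
   → B = (7/2, -19/4)
3. E_x = 27/4  [2·signedArea(BEF) = 39/8 ∩ E is the midpoint of DB]
4. E_y = -43/8  [2·signedArea(BEF) = 39/8 ∩ E is the midpoint of DB]
   → E = (27/4, -43/8)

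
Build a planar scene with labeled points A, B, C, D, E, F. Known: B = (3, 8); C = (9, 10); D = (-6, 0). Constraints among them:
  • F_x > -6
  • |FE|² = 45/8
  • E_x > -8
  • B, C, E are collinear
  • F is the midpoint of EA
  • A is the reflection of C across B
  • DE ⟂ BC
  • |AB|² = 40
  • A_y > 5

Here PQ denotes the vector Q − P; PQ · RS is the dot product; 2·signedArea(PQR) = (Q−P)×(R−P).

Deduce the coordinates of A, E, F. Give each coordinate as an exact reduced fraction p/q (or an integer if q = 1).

A = (-3, 6)
E = (-15/2, 9/2)
F = (-21/4, 21/4)

1. A_x = -3  [A is the reflection of C across B]
2. A_y = 6  [A is the reflection of C across B]
   → A = (-3, 6)
3. E_x = -15/2  [B, C, E are collinear ∩ DE ⟂ BC]
4. E_y = 9/2  [B, C, E are collinear ∩ DE ⟂ BC]
   → E = (-15/2, 9/2)
5. F_x = -21/4  [F is the midpoint of EA]
6. F_y = 21/4  [F is the midpoint of EA]
   → F = (-21/4, 21/4)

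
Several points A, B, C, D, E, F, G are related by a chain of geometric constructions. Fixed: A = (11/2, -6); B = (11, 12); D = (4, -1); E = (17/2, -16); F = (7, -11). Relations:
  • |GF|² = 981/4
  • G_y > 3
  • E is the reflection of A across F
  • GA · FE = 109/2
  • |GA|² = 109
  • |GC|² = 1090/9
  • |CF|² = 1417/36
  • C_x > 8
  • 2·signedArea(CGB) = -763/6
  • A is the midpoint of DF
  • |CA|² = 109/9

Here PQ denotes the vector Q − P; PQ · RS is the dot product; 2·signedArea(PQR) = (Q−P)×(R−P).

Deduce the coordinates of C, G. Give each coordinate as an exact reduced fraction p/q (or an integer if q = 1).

C = (53/6, -5)
G = (5/2, 4)

1. G_x = 5/2  [line -3/2·x + 5·y + -65/4 = 0 ∩ |GA|² = 109]
2. G_y = 4  [line -3/2·x + 5·y + -65/4 = 0 ∩ |GA|² = 109]
   → G = (5/2, 4)
3. C_x = 53/6  [line -8·x + 17/2·y + 679/6 = 0 ∩ |CF|² = 1417/36]
4. C_y = -5  [line -8·x + 17/2·y + 679/6 = 0 ∩ |CF|² = 1417/36]
   → C = (53/6, -5)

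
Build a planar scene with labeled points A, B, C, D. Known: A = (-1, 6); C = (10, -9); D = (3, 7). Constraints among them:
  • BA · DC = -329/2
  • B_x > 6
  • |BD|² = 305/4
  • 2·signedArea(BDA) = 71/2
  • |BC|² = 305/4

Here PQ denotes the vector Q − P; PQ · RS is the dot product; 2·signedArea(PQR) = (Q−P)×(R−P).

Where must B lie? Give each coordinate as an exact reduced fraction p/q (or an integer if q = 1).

B = (13/2, -1)

1. B_x = 13/2  [BA · DC = -329/2 ∩ 2·signedArea(BDA) = 71/2]
2. B_y = -1  [BA · DC = -329/2 ∩ 2·signedArea(BDA) = 71/2]
   → B = (13/2, -1)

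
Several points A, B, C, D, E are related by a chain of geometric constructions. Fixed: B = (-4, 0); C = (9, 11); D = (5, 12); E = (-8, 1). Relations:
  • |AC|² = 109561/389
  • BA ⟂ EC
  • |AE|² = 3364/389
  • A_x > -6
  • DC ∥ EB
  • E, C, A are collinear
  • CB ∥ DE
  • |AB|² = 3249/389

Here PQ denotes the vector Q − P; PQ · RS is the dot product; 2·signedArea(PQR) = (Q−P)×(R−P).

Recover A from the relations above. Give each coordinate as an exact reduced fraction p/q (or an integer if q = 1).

1. A_x = -2126/389  [E, C, A are collinear ∩ BA ⟂ EC]
2. A_y = 969/389  [E, C, A are collinear ∩ BA ⟂ EC]
   → A = (-2126/389, 969/389)

A = (-2126/389, 969/389)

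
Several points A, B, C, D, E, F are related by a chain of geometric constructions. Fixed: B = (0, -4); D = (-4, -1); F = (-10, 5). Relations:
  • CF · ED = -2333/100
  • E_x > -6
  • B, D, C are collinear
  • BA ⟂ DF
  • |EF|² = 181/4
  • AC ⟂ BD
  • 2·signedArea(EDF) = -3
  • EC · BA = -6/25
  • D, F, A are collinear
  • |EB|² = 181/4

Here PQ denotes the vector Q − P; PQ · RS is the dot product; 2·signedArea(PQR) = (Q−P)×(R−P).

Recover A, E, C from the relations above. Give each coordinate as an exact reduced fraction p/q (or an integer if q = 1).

A = (-1/2, -9/2)
C = (-2/25, -197/50)
E = (-5, 1/2)

1. A_x = -1/2  [D, F, A are collinear ∩ BA ⟂ DF]
2. A_y = -9/2  [D, F, A are collinear ∩ BA ⟂ DF]
   → A = (-1/2, -9/2)
3. E_x = -5  [line -6·x + -6·y + -27 = 0 ∩ |EF|² = 181/4]
4. E_y = 1/2  [line -6·x + -6·y + -27 = 0 ∩ |EF|² = 181/4]
   → E = (-5, 1/2)
5. C_x = -2/25  [EC · BA = -6/25 ∩ B, D, C are collinear]
6. C_y = -197/50  [EC · BA = -6/25 ∩ B, D, C are collinear]
   → C = (-2/25, -197/50)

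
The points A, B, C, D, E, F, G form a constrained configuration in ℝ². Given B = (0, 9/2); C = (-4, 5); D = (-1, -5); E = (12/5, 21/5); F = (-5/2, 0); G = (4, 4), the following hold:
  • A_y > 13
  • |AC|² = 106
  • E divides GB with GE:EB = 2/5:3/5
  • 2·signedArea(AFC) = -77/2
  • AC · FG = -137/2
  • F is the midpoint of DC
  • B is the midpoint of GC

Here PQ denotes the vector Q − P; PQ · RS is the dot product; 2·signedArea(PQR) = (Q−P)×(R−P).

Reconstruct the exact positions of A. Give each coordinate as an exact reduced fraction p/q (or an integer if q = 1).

1. A_x = 1  [2·signedArea(AFC) = -77/2 ∩ AC · FG = -137/2]
2. A_y = 14  [2·signedArea(AFC) = -77/2 ∩ AC · FG = -137/2]
   → A = (1, 14)

A = (1, 14)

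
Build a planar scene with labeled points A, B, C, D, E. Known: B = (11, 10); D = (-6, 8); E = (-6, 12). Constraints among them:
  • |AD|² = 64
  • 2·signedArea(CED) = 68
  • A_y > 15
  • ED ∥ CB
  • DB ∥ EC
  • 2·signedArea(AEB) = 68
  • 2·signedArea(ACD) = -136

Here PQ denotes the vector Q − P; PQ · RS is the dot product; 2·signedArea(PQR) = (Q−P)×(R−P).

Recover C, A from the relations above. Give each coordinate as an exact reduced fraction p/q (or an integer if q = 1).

A = (-6, 16)
C = (11, 14)

1. C_x = 11  [ED ∥ CB ∩ DB ∥ EC]
2. C_y = 14  [ED ∥ CB ∩ DB ∥ EC]
   → C = (11, 14)
3. A_x = -6  [2·signedArea(ACD) = -136 ∩ 2·signedArea(AEB) = 68]
4. A_y = 16  [2·signedArea(ACD) = -136 ∩ 2·signedArea(AEB) = 68]
   → A = (-6, 16)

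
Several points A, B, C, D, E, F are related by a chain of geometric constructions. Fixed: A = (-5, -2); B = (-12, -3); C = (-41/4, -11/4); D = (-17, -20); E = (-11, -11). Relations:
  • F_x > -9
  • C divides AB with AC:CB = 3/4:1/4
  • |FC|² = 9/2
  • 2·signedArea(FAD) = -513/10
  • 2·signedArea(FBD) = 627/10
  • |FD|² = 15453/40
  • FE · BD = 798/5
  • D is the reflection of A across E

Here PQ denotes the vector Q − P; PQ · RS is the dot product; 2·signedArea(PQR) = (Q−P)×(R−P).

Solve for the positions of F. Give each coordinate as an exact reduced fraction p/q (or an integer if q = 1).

1. F_x = -163/20  [2·signedArea(FAD) = -513/10 ∩ 2·signedArea(FBD) = 627/10]
2. F_y = -49/20  [2·signedArea(FAD) = -513/10 ∩ 2·signedArea(FBD) = 627/10]
   → F = (-163/20, -49/20)

F = (-163/20, -49/20)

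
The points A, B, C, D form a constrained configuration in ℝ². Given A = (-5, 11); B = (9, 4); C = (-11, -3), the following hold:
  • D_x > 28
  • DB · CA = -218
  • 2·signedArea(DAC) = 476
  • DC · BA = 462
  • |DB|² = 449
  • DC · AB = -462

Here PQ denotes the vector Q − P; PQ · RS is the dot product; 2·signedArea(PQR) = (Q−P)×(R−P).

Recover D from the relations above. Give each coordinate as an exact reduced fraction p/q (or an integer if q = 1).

1. D_x = 29  [DB · CA = -218 ∩ 2·signedArea(DAC) = 476]
2. D_y = 11  [DB · CA = -218 ∩ 2·signedArea(DAC) = 476]
   → D = (29, 11)

D = (29, 11)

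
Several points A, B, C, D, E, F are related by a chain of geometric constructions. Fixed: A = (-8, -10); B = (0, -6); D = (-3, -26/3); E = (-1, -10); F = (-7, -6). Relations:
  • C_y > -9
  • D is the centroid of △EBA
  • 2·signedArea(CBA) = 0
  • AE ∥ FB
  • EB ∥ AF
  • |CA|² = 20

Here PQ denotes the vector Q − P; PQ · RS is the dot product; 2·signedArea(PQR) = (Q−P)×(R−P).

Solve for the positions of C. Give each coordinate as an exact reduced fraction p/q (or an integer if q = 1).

1. C_x = -4  [line 4·x + -8·y + -48 = 0 ∩ |CA|² = 20]
2. C_y = -8  [line 4·x + -8·y + -48 = 0 ∩ |CA|² = 20]
   → C = (-4, -8)

C = (-4, -8)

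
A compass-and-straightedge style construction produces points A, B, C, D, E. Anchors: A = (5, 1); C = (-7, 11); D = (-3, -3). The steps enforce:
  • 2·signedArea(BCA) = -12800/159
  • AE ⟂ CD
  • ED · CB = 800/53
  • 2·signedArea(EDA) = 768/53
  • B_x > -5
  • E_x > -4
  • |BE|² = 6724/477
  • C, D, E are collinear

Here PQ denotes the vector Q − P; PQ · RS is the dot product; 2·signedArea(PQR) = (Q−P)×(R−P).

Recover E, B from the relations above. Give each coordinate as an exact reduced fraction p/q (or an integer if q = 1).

B = (-713/159, 349/159)
E = (-183/53, -75/53)

1. E_x = -183/53  [C, D, E are collinear ∩ AE ⟂ CD]
2. E_y = -75/53  [C, D, E are collinear ∩ AE ⟂ CD]
   → E = (-183/53, -75/53)
3. B_x = -713/159  [2·signedArea(BCA) = -12800/159 ∩ ED · CB = 800/53]
4. B_y = 349/159  [2·signedArea(BCA) = -12800/159 ∩ ED · CB = 800/53]
   → B = (-713/159, 349/159)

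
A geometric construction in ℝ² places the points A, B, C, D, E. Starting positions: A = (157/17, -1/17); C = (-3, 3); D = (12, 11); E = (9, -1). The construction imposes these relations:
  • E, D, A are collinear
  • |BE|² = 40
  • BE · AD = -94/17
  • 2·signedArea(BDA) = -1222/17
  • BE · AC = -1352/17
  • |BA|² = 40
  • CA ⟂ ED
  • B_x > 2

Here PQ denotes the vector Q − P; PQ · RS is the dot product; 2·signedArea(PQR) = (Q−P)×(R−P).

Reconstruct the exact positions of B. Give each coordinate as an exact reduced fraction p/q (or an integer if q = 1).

B = (3, 1)

1. B_x = 3  [BE · AD = -94/17 ∩ BE · AC = -1352/17]
2. B_y = 1  [BE · AD = -94/17 ∩ BE · AC = -1352/17]
   → B = (3, 1)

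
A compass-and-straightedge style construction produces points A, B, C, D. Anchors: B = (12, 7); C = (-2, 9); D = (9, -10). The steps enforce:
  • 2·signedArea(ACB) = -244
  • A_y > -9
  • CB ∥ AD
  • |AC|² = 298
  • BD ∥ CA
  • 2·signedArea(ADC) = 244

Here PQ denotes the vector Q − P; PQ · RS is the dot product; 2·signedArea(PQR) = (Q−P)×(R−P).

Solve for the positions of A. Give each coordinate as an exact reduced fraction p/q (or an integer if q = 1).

1. A_x = -5  [CB ∥ AD ∩ BD ∥ CA]
2. A_y = -8  [CB ∥ AD ∩ BD ∥ CA]
   → A = (-5, -8)

A = (-5, -8)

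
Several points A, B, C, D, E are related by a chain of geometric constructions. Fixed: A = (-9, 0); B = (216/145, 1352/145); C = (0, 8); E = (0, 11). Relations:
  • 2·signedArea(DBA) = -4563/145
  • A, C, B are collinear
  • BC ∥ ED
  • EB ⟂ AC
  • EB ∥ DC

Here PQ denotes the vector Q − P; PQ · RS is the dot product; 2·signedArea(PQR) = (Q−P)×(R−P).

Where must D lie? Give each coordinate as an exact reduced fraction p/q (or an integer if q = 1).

1. D_x = -216/145  [EB ∥ DC ∩ BC ∥ ED]
2. D_y = 1403/145  [EB ∥ DC ∩ BC ∥ ED]
   → D = (-216/145, 1403/145)

D = (-216/145, 1403/145)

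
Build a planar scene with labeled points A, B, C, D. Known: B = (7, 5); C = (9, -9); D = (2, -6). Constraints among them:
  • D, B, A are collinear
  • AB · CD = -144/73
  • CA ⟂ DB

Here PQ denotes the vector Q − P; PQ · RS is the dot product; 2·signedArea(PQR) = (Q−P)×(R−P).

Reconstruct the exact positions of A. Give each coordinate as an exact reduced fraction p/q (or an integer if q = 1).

A = (151/73, -427/73)

1. A_x = 151/73  [D, B, A are collinear ∩ CA ⟂ DB]
2. A_y = -427/73  [D, B, A are collinear ∩ CA ⟂ DB]
   → A = (151/73, -427/73)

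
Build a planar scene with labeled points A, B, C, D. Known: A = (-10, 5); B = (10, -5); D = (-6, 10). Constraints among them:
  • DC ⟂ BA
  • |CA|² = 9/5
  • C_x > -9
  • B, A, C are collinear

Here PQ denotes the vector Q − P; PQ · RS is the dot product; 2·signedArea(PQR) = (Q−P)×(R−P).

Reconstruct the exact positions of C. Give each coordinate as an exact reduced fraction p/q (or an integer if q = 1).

C = (-44/5, 22/5)

1. C_x = -44/5  [B, A, C are collinear ∩ DC ⟂ BA]
2. C_y = 22/5  [B, A, C are collinear ∩ DC ⟂ BA]
   → C = (-44/5, 22/5)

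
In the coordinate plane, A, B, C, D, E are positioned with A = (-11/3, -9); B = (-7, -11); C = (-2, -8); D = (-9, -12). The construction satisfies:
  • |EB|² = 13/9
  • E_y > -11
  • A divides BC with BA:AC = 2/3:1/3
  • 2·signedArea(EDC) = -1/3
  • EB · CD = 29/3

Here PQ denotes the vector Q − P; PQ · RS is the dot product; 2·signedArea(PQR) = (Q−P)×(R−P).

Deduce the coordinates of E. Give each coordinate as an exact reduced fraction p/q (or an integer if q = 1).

1. E_x = -6  [2·signedArea(EDC) = -1/3 ∩ EB · CD = 29/3]
2. E_y = -31/3  [2·signedArea(EDC) = -1/3 ∩ EB · CD = 29/3]
   → E = (-6, -31/3)

E = (-6, -31/3)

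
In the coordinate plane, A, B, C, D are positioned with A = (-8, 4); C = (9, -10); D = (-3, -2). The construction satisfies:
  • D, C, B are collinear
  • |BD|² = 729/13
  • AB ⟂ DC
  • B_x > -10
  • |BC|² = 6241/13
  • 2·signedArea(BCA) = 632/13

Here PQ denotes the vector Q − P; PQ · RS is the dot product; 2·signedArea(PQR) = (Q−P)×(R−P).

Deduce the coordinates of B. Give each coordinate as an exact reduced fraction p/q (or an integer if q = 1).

1. B_x = -120/13  [D, C, B are collinear ∩ AB ⟂ DC]
2. B_y = 28/13  [D, C, B are collinear ∩ AB ⟂ DC]
   → B = (-120/13, 28/13)

B = (-120/13, 28/13)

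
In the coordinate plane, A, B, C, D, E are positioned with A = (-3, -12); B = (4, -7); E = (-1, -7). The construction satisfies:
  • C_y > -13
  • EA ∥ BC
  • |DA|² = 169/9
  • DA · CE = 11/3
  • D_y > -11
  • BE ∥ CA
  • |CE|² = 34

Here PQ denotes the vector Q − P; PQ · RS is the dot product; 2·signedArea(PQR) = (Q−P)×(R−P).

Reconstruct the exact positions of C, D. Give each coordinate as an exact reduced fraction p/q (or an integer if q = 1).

C = (2, -12)
D = (1, -31/3)

1. C_x = 2  [BE ∥ CA ∩ EA ∥ BC]
2. C_y = -12  [BE ∥ CA ∩ EA ∥ BC]
   → C = (2, -12)
3. D_x = 1  [line 3·x + -5·y + -164/3 = 0 ∩ |DA|² = 169/9]
4. D_y = -31/3  [line 3·x + -5·y + -164/3 = 0 ∩ |DA|² = 169/9]
   → D = (1, -31/3)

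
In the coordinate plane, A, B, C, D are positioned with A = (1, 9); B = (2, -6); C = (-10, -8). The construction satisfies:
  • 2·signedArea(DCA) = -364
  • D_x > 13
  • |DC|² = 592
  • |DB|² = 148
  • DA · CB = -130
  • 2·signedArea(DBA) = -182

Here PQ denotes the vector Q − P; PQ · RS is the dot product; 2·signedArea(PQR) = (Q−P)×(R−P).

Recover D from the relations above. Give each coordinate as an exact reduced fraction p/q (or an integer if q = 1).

1. D_x = 14  [2·signedArea(DCA) = -364 ∩ DA · CB = -130]
2. D_y = -4  [2·signedArea(DCA) = -364 ∩ DA · CB = -130]
   → D = (14, -4)

D = (14, -4)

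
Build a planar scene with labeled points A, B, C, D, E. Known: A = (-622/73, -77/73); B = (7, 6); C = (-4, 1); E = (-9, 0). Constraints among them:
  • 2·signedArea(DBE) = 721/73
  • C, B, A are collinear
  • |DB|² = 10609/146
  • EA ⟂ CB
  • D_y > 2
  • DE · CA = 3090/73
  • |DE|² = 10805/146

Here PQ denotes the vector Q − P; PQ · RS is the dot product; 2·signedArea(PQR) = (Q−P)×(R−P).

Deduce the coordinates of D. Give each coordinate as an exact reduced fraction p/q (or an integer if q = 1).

D = (-111/146, 361/146)

1. D_x = -111/146  [DE · CA = 3090/73 ∩ 2·signedArea(DBE) = 721/73]
2. D_y = 361/146  [DE · CA = 3090/73 ∩ 2·signedArea(DBE) = 721/73]
   → D = (-111/146, 361/146)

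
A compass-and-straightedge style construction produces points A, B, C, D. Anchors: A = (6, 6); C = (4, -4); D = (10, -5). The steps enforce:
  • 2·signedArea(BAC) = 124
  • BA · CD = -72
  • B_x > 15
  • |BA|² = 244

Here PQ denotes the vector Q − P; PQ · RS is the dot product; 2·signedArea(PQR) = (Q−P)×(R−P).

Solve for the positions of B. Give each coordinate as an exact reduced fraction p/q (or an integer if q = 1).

B = (16, -6)

1. B_x = 16  [BA · CD = -72 ∩ 2·signedArea(BAC) = 124]
2. B_y = -6  [BA · CD = -72 ∩ 2·signedArea(BAC) = 124]
   → B = (16, -6)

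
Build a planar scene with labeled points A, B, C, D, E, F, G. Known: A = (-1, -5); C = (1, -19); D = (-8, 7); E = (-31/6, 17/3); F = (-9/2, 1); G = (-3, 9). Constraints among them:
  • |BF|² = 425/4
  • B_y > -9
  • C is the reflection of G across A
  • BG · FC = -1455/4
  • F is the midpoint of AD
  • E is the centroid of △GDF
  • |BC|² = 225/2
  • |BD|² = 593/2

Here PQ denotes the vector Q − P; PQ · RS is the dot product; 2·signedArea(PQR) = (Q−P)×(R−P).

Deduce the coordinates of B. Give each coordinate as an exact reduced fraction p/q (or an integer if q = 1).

1. B_x = -1/2  [line -11/2·x + 20·y + 669/4 = 0 ∩ |BF|² = 425/4]
2. B_y = -17/2  [line -11/2·x + 20·y + 669/4 = 0 ∩ |BF|² = 425/4]
   → B = (-1/2, -17/2)

B = (-1/2, -17/2)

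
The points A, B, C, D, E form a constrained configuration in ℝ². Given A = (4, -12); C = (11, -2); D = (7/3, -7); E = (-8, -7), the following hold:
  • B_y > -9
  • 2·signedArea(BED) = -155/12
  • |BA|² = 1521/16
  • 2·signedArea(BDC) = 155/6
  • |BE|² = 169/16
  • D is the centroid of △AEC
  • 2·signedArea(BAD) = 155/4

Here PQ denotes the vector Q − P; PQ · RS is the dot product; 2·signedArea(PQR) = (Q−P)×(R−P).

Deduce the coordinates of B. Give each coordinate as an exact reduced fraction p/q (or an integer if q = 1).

1. B_x = -5  [2·signedArea(BAD) = 155/4 ∩ 2·signedArea(BDC) = 155/6]
2. B_y = -33/4  [2·signedArea(BAD) = 155/4 ∩ 2·signedArea(BDC) = 155/6]
   → B = (-5, -33/4)

B = (-5, -33/4)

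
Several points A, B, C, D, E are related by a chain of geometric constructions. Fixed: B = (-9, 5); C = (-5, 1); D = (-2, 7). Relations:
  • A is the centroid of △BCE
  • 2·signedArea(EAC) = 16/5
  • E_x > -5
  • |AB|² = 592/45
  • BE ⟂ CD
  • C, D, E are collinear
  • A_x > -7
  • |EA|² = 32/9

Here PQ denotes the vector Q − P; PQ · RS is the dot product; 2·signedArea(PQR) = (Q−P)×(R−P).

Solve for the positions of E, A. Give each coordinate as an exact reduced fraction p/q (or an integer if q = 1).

1. E_x = -21/5  [C, D, E are collinear ∩ BE ⟂ CD]
2. E_y = 13/5  [C, D, E are collinear ∩ BE ⟂ CD]
   → E = (-21/5, 13/5)
3. A_x = -91/15  [A is the centroid of △BCE]
4. A_y = 43/15  [A is the centroid of △BCE]
   → A = (-91/15, 43/15)

A = (-91/15, 43/15)
E = (-21/5, 13/5)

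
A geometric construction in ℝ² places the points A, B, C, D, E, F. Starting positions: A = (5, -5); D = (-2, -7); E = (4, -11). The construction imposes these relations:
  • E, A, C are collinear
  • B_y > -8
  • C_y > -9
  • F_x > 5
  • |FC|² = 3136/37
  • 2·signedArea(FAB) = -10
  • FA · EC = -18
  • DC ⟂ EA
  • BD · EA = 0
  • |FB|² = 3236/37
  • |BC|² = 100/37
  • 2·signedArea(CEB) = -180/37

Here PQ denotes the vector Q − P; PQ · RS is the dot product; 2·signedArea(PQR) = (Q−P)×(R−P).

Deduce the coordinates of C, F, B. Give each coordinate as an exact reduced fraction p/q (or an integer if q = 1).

B = (106/37, -289/37)
C = (166/37, -299/37)
F = (6, 1)

1. C_x = 166/37  [E, A, C are collinear ∩ DC ⟂ EA]
2. C_y = -299/37  [E, A, C are collinear ∩ DC ⟂ EA]
   → C = (166/37, -299/37)
3. F_x = 6  [line -18/37·x + -108/37·y + 216/37 = 0 ∩ |FC|² = 3136/37]
4. F_y = 1  [line -18/37·x + -108/37·y + 216/37 = 0 ∩ |FC|² = 3136/37]
   → F = (6, 1)
5. B_x = 106/37  [2·signedArea(FAB) = -10 ∩ BD · EA = 0]
6. B_y = -289/37  [2·signedArea(FAB) = -10 ∩ BD · EA = 0]
   → B = (106/37, -289/37)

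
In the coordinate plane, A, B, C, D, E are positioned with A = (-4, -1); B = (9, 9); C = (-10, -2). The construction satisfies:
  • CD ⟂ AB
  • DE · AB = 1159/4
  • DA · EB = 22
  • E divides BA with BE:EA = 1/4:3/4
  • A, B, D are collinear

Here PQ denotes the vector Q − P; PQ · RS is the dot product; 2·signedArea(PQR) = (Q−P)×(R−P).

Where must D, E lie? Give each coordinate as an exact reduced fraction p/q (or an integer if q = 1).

1. D_x = -2220/269  [A, B, D are collinear ∩ CD ⟂ AB]
2. D_y = -1149/269  [A, B, D are collinear ∩ CD ⟂ AB]
   → D = (-2220/269, -1149/269)
3. E_x = 23/4  [E divides BA with BE:EA = 1/4:3/4]
4. E_y = 13/2  [E divides BA with BE:EA = 1/4:3/4]
   → E = (23/4, 13/2)

D = (-2220/269, -1149/269)
E = (23/4, 13/2)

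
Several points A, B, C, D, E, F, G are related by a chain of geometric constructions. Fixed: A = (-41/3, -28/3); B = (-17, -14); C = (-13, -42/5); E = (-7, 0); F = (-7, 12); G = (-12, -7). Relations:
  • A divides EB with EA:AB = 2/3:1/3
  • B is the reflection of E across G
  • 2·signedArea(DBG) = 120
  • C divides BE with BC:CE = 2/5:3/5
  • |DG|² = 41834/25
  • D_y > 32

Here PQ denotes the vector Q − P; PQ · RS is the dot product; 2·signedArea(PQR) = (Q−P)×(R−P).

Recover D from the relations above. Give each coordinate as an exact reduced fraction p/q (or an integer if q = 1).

D = (-1, 162/5)

1. D_x = -1  [line -7·x + 5·y + -169 = 0 ∩ |DG|² = 41834/25]
2. D_y = 162/5  [line -7·x + 5·y + -169 = 0 ∩ |DG|² = 41834/25]
   → D = (-1, 162/5)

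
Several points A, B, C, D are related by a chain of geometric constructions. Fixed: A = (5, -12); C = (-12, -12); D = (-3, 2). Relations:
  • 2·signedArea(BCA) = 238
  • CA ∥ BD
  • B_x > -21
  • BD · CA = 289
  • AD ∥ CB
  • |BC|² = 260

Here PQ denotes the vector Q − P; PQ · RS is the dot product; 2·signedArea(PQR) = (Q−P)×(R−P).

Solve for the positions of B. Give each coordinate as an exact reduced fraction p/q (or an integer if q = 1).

B = (-20, 2)

1. B_x = -20  [CA ∥ BD ∩ AD ∥ CB]
2. B_y = 2  [CA ∥ BD ∩ AD ∥ CB]
   → B = (-20, 2)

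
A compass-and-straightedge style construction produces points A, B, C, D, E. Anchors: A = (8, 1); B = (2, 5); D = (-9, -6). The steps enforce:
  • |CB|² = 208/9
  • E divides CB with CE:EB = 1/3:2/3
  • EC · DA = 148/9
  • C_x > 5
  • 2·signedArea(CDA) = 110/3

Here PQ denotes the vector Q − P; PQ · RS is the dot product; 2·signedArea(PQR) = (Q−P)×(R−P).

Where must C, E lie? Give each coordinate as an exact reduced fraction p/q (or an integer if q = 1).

1. C_x = 6  [line -7·x + 17·y + 7/3 = 0 ∩ |CB|² = 208/9]
2. C_y = 7/3  [line -7·x + 17·y + 7/3 = 0 ∩ |CB|² = 208/9]
   → C = (6, 7/3)
3. E_x = 14/3  [E divides CB with CE:EB = 1/3:2/3]
4. E_y = 29/9  [E divides CB with CE:EB = 1/3:2/3]
   → E = (14/3, 29/9)

C = (6, 7/3)
E = (14/3, 29/9)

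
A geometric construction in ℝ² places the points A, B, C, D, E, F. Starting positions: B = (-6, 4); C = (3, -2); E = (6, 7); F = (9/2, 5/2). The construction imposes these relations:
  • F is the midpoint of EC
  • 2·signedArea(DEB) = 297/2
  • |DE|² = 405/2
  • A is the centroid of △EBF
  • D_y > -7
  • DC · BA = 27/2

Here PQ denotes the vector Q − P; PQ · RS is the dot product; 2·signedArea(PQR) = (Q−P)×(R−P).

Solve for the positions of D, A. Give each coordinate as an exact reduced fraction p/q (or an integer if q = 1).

A = (3/2, 9/2)
D = (3/2, -13/2)

1. A_x = 3/2  [A is the centroid of △EBF]
2. A_y = 9/2  [A is the centroid of △EBF]
   → A = (3/2, 9/2)
3. D_x = 3/2  [2·signedArea(DEB) = 297/2 ∩ DC · BA = 27/2]
4. D_y = -13/2  [2·signedArea(DEB) = 297/2 ∩ DC · BA = 27/2]
   → D = (3/2, -13/2)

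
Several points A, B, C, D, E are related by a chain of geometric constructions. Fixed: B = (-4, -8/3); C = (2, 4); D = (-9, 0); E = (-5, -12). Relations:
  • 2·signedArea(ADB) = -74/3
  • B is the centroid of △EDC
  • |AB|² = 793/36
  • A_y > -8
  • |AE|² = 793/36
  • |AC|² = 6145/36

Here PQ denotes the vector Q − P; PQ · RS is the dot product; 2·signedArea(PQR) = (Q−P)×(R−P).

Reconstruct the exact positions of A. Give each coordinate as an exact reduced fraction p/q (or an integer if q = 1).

A = (-9/2, -22/3)

1. A_x = -9/2  [line 8/3·x + 5·y + 146/3 = 0 ∩ |AE|² = 793/36]
2. A_y = -22/3  [line 8/3·x + 5·y + 146/3 = 0 ∩ |AE|² = 793/36]
   → A = (-9/2, -22/3)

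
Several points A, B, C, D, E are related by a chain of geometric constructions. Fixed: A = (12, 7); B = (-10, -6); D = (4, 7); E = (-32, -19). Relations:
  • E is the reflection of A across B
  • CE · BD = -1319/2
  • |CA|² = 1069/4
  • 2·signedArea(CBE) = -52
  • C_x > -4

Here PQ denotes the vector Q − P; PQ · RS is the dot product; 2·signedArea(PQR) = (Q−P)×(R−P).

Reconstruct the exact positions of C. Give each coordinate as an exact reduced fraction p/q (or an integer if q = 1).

C = (-3, 1/2)

1. C_x = -3  [CE · BD = -1319/2 ∩ 2·signedArea(CBE) = -52]
2. C_y = 1/2  [CE · BD = -1319/2 ∩ 2·signedArea(CBE) = -52]
   → C = (-3, 1/2)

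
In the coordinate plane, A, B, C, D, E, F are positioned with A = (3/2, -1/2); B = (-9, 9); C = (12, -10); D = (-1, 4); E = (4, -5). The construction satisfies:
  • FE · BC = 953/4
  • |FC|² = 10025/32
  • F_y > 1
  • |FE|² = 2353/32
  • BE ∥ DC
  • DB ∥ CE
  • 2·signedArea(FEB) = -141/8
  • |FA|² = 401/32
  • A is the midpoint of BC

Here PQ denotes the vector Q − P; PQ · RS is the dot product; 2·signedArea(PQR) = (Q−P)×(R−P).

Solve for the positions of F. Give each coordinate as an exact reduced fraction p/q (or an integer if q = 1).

1. F_x = -9/8  [2·signedArea(FEB) = -141/8 ∩ FE · BC = 953/4]
2. F_y = 15/8  [2·signedArea(FEB) = -141/8 ∩ FE · BC = 953/4]
   → F = (-9/8, 15/8)

F = (-9/8, 15/8)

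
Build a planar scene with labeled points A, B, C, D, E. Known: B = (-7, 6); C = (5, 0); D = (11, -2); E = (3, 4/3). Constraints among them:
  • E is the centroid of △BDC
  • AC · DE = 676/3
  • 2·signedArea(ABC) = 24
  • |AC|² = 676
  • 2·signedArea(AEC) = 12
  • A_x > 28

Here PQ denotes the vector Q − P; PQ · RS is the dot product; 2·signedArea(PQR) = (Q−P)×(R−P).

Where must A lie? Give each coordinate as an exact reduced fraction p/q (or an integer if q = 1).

1. A_x = 29  [2·signedArea(ABC) = 24 ∩ AC · DE = 676/3]
2. A_y = -10  [2·signedArea(ABC) = 24 ∩ AC · DE = 676/3]
   → A = (29, -10)

A = (29, -10)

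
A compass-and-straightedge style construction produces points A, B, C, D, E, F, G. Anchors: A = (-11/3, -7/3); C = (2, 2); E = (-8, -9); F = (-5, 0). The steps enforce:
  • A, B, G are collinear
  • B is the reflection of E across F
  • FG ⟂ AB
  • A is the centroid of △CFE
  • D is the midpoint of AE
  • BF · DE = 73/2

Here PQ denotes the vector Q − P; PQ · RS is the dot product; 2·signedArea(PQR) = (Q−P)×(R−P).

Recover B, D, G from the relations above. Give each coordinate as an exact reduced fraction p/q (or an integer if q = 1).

B = (-2, 9)
D = (-35/6, -17/3)
G = (-3967/1181, -285/1181)

1. B_x = -2  [B is the reflection of E across F]
2. B_y = 9  [B is the reflection of E across F]
   → B = (-2, 9)
3. D_x = -35/6  [D is the midpoint of AE]
4. D_y = -17/3  [D is the midpoint of AE]
   → D = (-35/6, -17/3)
5. G_x = -3967/1181  [A, B, G are collinear ∩ FG ⟂ AB]
6. G_y = -285/1181  [A, B, G are collinear ∩ FG ⟂ AB]
   → G = (-3967/1181, -285/1181)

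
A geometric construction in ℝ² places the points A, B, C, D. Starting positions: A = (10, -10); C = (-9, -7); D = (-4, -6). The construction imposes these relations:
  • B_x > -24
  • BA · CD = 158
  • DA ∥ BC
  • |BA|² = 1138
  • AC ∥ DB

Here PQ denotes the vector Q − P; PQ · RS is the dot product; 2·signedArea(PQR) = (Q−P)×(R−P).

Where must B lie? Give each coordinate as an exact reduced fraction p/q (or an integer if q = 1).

B = (-23, -3)

1. B_x = -23  [DA ∥ BC ∩ AC ∥ DB]
2. B_y = -3  [DA ∥ BC ∩ AC ∥ DB]
   → B = (-23, -3)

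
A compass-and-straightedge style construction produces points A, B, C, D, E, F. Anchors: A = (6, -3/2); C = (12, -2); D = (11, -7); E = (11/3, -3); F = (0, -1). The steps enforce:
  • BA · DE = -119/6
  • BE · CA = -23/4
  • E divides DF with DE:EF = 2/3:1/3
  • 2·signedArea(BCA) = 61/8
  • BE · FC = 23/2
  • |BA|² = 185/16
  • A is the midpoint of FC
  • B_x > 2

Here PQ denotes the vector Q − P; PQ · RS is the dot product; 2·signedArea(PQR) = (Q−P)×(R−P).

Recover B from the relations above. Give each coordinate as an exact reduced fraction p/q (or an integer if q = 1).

1. B_x = 11/4  [BE · CA = -23/4 ∩ 2·signedArea(BCA) = 61/8]
2. B_y = -5/2  [BE · CA = -23/4 ∩ 2·signedArea(BCA) = 61/8]
   → B = (11/4, -5/2)

B = (11/4, -5/2)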